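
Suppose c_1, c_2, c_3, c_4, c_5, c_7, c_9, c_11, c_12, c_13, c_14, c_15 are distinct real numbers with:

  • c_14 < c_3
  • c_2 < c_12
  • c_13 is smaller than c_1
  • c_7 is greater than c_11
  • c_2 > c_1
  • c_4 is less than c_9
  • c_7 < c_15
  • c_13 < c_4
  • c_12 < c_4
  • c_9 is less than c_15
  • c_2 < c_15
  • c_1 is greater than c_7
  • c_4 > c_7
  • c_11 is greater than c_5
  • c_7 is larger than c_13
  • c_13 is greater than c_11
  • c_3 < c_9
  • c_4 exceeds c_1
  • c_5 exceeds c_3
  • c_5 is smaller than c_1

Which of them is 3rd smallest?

The consecutive relations fix a unique order: c_14 < c_3 < c_5 < c_11 < c_13 < c_7 < c_1 < c_2 < c_12 < c_4 < c_9 < c_15.
The 3rd smallest is c_5.

c_5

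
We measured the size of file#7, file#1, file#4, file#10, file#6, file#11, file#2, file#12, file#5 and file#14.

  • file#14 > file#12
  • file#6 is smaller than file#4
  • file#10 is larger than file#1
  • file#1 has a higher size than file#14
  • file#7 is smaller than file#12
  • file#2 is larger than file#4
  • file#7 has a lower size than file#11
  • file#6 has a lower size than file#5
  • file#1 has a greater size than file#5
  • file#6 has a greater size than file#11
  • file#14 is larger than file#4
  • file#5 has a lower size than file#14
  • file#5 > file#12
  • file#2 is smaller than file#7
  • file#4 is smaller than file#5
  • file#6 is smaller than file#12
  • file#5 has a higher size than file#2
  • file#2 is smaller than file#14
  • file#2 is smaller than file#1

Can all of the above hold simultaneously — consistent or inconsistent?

inconsistent

We have file#6 < file#4 stated directly, yet also file#4 < file#2 < file#7 < file#11 < file#6 by chaining the others — so file#4 < file#6. Contradiction.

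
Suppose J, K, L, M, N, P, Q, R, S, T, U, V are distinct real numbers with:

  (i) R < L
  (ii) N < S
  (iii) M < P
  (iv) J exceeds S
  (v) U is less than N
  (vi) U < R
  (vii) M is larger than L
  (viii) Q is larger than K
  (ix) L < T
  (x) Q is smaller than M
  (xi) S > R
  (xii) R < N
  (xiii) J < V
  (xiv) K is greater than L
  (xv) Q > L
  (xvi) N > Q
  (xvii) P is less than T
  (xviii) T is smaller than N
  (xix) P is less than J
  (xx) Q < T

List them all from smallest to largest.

U < R < L < K < Q < M < P < T < N < S < J < V

The consecutive links are each given: U < R; R < L; L < K; K < Q; Q < M; M < P; P < T; T < N; N < S; S < J; J < V.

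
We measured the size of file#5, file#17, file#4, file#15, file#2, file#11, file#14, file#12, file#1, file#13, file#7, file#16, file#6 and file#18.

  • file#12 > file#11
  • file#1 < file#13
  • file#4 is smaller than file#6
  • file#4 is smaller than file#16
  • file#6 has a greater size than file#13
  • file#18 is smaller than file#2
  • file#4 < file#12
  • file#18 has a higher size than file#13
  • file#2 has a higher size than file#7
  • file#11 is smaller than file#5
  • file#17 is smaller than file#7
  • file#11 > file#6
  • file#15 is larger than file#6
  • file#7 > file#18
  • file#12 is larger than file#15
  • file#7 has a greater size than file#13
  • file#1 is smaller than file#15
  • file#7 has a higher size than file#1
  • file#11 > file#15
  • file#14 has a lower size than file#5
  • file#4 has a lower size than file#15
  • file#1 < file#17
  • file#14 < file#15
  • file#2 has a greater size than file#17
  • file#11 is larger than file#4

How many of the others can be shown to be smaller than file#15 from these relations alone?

5

The elements the relations force below file#15 are file#4, file#1, file#13, file#14, file#6 — no chain reaches any other.
That is 5.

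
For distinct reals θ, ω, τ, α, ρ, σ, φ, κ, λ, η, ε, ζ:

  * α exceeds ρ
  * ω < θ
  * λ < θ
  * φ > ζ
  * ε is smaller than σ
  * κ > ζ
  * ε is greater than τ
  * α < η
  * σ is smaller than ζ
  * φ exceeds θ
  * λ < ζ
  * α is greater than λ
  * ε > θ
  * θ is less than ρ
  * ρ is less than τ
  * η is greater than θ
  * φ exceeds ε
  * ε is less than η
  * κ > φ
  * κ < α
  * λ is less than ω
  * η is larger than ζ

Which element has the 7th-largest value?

Chaining the given pairs: λ < ω < θ < ρ < τ < ε < σ < ζ < φ < κ < α < η.
The 7th largest is ε.

ε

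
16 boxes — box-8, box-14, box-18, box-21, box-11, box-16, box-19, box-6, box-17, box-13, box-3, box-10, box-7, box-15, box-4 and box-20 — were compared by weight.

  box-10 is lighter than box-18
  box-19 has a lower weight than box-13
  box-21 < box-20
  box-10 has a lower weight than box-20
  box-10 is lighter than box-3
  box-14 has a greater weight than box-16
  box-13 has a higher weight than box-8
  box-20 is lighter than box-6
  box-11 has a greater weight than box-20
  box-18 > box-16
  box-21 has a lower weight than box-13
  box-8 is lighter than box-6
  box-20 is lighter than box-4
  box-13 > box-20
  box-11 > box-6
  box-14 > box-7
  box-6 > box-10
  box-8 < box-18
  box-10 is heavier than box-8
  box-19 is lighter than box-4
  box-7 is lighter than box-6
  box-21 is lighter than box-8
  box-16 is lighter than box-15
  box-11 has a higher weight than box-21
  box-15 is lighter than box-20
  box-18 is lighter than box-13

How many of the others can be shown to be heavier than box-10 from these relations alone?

7

Directly above box-10: box-18, box-3, box-20, box-6.
One step further: box-13, box-4, box-11 (7 so far).
Nothing else is reachable above box-10; 7 in all.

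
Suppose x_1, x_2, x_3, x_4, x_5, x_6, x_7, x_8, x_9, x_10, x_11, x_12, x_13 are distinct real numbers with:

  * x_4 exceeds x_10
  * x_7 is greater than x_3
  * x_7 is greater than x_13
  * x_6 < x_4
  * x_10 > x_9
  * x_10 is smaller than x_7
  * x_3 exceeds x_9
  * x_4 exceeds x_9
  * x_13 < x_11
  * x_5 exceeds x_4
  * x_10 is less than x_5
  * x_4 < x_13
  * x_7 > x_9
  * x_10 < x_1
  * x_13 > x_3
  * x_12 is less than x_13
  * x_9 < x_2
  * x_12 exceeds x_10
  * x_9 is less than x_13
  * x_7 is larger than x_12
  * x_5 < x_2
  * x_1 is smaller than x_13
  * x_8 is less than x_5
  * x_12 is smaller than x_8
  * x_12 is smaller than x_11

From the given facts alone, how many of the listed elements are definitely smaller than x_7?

Directly below x_7: x_9, x_10, x_12, x_3, x_13.
One step further: x_1, x_4 (7 so far).
One step further: x_6 (8 so far).
Nothing else is reachable below x_7; 8 in all.

8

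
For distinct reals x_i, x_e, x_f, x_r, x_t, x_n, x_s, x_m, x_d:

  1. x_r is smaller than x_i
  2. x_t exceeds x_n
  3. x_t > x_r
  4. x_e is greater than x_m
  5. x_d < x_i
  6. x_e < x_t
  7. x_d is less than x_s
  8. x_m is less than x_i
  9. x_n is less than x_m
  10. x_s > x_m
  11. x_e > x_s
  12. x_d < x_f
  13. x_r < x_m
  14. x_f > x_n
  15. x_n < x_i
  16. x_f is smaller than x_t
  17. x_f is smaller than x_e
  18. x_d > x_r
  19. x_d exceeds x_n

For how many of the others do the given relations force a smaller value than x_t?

From x_t the given relations immediately reach x_n, x_r, x_f, x_e.
From those, x_d, x_m, x_s — 7 in total.
No other element is forced below x_t by the given relations, so the count is 7.

7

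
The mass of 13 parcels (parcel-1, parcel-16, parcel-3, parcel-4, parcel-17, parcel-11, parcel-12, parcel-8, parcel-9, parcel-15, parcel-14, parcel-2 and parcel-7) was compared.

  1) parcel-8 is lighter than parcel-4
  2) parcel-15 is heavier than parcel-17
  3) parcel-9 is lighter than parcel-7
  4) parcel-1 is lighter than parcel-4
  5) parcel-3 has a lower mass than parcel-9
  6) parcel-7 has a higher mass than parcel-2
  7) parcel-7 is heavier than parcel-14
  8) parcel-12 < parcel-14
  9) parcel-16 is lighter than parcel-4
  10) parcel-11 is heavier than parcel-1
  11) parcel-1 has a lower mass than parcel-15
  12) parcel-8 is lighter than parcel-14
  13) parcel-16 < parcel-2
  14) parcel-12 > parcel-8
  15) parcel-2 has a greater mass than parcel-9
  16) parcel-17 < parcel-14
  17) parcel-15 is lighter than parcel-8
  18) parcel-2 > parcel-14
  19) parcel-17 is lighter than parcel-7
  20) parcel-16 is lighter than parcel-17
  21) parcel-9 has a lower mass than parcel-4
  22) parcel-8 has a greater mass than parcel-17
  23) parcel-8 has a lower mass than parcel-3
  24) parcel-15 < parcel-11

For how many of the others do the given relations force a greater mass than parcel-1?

10

The elements the relations force above parcel-1 are parcel-15, parcel-8, parcel-12, parcel-3, parcel-9, parcel-14, parcel-2, parcel-4, parcel-11, parcel-7 — no chain reaches any other.
That is 10.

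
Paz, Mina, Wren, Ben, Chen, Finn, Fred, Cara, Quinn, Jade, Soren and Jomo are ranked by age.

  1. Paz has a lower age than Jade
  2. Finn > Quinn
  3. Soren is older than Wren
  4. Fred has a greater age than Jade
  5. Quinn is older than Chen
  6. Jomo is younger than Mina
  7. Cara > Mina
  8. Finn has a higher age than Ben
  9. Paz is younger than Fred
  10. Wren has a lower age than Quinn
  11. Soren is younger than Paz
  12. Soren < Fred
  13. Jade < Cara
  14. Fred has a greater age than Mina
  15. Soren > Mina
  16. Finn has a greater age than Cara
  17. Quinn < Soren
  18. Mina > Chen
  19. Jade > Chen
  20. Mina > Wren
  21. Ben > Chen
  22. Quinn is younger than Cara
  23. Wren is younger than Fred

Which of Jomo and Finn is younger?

Jomo

Link the given pairs in sequence: Jomo < Mina; Mina < Soren; Soren < Paz; Paz < Jade; Jade < Cara; Cara < Finn.
Together: Jomo < Mina < Soren < Paz < Jade < Cara < Finn.
So Jomo < Finn; Jomo is the younger of the two.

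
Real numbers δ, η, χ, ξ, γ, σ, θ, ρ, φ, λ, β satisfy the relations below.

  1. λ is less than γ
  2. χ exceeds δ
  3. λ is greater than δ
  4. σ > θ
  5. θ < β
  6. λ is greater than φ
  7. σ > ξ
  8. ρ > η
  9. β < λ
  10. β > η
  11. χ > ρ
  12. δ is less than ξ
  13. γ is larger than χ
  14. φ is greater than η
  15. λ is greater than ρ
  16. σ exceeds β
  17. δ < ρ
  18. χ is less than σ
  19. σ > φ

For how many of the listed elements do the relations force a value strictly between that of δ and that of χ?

1

The relations place δ below χ. An element lies strictly between them when it is forced above δ and also forced below χ.
Above δ: {ρ, ξ, λ, γ, σ}. Below χ: {η, ρ}.
Intersection: {ρ} — 1.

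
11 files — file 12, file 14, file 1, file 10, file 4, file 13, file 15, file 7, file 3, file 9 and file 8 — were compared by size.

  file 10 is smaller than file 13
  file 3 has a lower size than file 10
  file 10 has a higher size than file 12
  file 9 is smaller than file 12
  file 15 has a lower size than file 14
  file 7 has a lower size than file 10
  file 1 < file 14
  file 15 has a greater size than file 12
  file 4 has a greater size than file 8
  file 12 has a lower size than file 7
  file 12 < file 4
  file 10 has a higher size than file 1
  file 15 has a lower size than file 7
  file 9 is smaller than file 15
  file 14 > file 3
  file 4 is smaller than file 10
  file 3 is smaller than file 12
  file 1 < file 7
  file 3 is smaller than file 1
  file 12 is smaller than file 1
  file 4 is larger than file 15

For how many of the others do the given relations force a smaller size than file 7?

5

From file 7 the given relations immediately reach file 12, file 15, file 1.
From those, file 3, file 9 — 5 in total.
Nothing else is reachable below file 7; 5 in all.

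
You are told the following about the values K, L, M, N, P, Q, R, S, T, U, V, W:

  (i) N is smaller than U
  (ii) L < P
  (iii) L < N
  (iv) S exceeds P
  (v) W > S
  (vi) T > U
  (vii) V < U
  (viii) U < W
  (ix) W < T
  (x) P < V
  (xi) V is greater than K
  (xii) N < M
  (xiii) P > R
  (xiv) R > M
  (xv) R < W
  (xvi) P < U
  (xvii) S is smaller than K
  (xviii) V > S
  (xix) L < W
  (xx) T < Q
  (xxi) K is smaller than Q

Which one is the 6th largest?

K

The consecutive relations fix a unique order: L < N < M < R < P < S < K < V < U < W < T < Q.
Counting 6 from the largest end gives K.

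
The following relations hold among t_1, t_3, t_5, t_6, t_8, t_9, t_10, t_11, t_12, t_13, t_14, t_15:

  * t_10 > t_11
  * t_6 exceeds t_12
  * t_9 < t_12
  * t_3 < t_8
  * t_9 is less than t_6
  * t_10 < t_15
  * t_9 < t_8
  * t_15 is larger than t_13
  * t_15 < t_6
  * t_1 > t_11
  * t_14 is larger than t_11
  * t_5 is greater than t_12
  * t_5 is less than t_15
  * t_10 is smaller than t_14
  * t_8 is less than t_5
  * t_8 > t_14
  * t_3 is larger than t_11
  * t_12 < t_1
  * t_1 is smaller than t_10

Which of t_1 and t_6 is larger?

t_6

The relevant relations are t_1 < t_10; t_10 < t_14; t_14 < t_8; t_8 < t_5; t_5 < t_15; t_15 < t_6.
Together: t_1 < t_10 < t_14 < t_8 < t_5 < t_15 < t_6.
So t_1 < t_6; t_6 is the larger of the two.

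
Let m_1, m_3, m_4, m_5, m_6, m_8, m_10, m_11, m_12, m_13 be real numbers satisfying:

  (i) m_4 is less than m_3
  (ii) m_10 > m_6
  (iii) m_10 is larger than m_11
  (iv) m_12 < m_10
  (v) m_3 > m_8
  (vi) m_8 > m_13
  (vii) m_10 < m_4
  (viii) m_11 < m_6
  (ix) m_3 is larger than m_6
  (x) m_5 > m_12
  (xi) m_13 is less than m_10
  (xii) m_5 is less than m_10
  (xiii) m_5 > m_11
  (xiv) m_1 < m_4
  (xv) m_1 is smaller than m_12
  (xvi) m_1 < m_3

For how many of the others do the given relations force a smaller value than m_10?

6

Directly below m_10: m_11, m_12, m_6, m_5, m_13.
One step further: m_1 (6 so far).
Nothing else is reachable below m_10; 6 in all.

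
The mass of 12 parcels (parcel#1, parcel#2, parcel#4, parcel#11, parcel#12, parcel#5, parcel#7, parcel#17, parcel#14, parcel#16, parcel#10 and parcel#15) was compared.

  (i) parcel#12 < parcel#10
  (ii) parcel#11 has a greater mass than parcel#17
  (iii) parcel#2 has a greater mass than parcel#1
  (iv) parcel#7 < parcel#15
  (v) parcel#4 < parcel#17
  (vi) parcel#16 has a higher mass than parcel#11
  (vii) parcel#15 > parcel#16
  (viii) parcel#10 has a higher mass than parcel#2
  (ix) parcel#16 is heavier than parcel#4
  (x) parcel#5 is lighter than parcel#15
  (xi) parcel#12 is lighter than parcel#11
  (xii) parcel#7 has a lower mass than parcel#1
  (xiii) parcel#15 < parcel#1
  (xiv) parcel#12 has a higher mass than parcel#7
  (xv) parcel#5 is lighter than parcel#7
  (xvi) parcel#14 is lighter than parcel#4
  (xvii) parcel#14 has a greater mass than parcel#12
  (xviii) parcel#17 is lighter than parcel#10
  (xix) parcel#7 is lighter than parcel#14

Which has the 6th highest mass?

Piecing the relations together gives one ordering: parcel#5 < parcel#7 < parcel#12 < parcel#14 < parcel#4 < parcel#17 < parcel#11 < parcel#16 < parcel#15 < parcel#1 < parcel#2 < parcel#10.
The 6th largest is parcel#11.

parcel#11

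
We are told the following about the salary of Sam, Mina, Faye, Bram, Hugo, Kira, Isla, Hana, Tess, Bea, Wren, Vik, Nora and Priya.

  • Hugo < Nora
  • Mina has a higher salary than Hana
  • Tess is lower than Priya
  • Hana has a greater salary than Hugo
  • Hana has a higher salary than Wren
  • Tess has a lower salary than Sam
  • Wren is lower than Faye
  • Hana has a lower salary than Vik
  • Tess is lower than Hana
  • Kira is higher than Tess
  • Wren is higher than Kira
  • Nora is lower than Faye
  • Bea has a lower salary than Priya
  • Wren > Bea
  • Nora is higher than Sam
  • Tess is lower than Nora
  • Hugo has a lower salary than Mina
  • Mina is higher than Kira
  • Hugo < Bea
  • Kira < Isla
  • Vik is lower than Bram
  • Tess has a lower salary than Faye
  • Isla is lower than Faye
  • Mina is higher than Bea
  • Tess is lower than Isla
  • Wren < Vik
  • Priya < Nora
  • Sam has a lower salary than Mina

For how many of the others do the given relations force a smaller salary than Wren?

Directly below Wren: Kira, Bea.
One step further: Tess, Hugo (4 so far).
Nothing else is reachable below Wren; 4 in all.

4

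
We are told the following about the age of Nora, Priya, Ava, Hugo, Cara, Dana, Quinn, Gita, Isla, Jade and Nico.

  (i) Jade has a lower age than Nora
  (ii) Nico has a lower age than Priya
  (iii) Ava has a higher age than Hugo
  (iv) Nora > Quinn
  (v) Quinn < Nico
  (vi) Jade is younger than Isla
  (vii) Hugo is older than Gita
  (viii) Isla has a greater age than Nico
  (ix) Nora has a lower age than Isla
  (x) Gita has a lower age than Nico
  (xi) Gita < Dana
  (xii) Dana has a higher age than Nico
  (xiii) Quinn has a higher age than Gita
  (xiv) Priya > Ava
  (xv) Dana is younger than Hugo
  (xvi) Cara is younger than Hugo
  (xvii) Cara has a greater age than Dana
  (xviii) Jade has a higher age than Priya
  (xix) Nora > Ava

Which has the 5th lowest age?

The consecutive relations fix a unique order: Gita < Quinn < Nico < Dana < Cara < Hugo < Ava < Priya < Jade < Nora < Isla.
The 5th smallest is Cara.

Cara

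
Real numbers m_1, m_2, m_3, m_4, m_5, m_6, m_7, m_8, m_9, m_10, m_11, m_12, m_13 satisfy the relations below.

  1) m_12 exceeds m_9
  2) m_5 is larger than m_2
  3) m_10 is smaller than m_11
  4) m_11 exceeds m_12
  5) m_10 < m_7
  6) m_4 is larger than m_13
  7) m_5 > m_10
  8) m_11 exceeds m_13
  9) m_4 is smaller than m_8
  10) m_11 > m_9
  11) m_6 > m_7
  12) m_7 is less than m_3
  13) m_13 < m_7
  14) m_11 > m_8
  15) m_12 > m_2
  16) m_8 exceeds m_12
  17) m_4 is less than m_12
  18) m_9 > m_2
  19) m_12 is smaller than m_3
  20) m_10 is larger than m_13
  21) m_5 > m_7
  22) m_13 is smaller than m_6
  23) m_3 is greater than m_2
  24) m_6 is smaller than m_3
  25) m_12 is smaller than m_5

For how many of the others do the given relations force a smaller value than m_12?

4

The elements the relations force below m_12 are m_13, m_2, m_4, m_9 — no chain reaches any other.
That is 4.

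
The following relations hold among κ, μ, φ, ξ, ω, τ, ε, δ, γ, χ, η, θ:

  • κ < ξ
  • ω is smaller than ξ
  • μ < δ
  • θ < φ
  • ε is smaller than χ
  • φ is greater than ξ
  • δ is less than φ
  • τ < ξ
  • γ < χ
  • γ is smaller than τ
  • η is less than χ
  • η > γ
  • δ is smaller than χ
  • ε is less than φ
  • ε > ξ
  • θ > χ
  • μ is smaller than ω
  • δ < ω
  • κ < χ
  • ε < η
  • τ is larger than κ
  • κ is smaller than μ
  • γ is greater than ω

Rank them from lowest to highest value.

The consecutive links are each given: κ < μ; μ < δ; δ < ω; ω < γ; γ < τ; τ < ξ; ξ < ε; ε < η; η < χ; χ < θ; θ < φ.

κ < μ < δ < ω < γ < τ < ξ < ε < η < χ < θ < φ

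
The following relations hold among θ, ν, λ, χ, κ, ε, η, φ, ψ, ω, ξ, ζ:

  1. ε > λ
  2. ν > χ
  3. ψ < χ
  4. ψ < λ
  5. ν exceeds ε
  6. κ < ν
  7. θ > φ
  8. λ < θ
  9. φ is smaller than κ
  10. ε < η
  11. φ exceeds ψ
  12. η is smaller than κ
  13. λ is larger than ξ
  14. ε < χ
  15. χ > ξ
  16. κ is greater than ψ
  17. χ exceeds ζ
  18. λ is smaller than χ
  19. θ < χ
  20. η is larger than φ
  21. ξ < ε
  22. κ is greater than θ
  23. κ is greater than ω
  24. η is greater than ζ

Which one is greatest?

Chaining downward from ν: directly below it, ε, κ, χ; then ξ, ψ, φ, ζ, λ, ω, θ, η.
That covers every other element, and nothing is given above ν, so ν is the greatest.

ν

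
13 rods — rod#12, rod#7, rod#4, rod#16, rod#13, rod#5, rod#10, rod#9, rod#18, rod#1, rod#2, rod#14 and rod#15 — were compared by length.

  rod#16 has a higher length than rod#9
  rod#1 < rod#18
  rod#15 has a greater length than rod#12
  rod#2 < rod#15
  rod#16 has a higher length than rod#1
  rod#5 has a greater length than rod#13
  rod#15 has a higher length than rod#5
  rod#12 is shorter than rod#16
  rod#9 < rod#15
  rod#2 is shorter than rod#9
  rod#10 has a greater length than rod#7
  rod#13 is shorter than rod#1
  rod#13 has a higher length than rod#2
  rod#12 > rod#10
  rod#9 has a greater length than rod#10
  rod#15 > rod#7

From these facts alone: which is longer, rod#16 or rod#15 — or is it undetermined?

Following every chain through rod#16: below rod#16 we get rod#7, rod#2, rod#10, rod#13, rod#1, rod#9, rod#12.
rod#15 is not reached, and no chain runs the other way from rod#15 to rod#16.
So the given relations leave the order of rod#16 and rod#15 undetermined.

undetermined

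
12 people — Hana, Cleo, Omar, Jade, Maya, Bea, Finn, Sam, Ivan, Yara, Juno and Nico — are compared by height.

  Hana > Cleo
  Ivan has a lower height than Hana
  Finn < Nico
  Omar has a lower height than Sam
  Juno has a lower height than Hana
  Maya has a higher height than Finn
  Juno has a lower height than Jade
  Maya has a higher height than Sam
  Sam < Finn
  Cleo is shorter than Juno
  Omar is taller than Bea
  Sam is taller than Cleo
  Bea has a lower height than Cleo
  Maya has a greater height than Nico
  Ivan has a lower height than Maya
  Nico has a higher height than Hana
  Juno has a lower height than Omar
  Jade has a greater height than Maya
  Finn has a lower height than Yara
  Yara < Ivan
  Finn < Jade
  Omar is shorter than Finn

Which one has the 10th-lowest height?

Nico

Chaining the given pairs: Bea < Cleo < Juno < Omar < Sam < Finn < Yara < Ivan < Hana < Nico < Maya < Jade.
Counting 10 from the smallest end gives Nico.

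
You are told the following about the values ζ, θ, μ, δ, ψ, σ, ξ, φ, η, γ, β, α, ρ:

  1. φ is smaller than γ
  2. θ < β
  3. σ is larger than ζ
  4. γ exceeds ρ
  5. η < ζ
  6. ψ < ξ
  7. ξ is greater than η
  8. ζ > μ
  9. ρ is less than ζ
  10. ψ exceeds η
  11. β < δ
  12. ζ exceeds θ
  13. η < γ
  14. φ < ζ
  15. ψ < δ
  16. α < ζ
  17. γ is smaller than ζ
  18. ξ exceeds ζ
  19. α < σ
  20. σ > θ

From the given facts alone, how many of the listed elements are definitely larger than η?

Directly above η: γ, ψ, ζ, ξ.
One step further: δ, σ (6 so far).
Nothing else is reachable above η; 6 in all.

6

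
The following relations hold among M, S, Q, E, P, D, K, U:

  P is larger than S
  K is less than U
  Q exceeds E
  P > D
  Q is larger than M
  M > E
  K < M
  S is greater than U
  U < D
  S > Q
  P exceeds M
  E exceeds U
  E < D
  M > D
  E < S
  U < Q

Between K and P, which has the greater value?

K < U and U < E give K < E.
With E < D: K < U < E < D.
Then D < M extends the chain to M.
Then M < Q extends the chain to Q.
Then Q < S extends the chain to S.
Then S < P extends the chain to P.
So K < P; P is the larger of the two.

P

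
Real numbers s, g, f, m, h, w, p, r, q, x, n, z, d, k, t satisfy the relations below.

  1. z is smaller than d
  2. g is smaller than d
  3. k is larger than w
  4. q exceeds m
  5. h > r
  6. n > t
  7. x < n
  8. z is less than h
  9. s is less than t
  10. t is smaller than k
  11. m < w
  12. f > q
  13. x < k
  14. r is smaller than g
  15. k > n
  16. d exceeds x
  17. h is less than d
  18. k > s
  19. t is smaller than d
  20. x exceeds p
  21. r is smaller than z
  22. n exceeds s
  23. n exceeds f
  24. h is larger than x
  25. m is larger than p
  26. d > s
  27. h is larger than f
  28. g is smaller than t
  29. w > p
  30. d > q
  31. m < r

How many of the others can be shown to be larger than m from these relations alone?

11

From m the given relations immediately reach q, r, w.
From those, f, z, g, h, d, k — 9 in total.
From those, t, n — 11 in total.
Nothing else is reachable above m; 11 in all.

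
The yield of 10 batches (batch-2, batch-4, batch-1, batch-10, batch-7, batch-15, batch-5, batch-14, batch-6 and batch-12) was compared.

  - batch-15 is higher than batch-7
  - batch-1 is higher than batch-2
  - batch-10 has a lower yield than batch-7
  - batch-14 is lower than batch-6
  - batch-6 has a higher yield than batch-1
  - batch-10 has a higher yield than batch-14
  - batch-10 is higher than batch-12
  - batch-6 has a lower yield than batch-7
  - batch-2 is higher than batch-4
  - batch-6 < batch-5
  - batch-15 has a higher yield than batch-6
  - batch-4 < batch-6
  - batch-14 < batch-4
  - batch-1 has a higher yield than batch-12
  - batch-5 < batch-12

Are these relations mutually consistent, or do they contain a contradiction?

Chaining the given relations yields batch-1 < batch-6 < batch-5 < batch-12, so batch-1 < batch-12. But one relation states batch-12 < batch-1. These cannot both hold.

inconsistent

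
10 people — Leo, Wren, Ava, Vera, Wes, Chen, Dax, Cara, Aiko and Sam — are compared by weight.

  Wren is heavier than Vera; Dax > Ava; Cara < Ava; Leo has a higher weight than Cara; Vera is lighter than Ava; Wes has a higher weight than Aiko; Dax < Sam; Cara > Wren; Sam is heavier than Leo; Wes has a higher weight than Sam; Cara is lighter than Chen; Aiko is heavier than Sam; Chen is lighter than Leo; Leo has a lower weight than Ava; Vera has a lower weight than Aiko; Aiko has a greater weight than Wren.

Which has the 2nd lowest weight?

Wren

The consecutive relations fix a unique order: Vera < Wren < Cara < Chen < Leo < Ava < Dax < Sam < Aiko < Wes.
Counting 2 from the smallest end gives Wren.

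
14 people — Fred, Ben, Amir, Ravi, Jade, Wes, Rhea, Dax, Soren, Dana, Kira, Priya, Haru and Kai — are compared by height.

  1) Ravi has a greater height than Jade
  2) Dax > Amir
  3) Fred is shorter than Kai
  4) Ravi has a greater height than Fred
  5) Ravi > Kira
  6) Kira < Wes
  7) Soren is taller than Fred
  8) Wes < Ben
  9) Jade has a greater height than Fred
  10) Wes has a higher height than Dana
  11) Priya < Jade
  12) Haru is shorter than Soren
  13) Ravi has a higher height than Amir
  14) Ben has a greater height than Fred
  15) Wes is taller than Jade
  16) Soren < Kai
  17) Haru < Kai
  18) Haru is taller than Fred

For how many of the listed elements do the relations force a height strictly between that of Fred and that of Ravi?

1

The relations place Fred below Ravi. An element lies strictly between them when it is forced above Fred and also forced below Ravi.
Above Fred: {Haru, Jade, Wes, Soren, Kai, Ben}. Below Ravi: {Priya, Jade, Amir, Kira}.
Intersection: {Jade} — 1.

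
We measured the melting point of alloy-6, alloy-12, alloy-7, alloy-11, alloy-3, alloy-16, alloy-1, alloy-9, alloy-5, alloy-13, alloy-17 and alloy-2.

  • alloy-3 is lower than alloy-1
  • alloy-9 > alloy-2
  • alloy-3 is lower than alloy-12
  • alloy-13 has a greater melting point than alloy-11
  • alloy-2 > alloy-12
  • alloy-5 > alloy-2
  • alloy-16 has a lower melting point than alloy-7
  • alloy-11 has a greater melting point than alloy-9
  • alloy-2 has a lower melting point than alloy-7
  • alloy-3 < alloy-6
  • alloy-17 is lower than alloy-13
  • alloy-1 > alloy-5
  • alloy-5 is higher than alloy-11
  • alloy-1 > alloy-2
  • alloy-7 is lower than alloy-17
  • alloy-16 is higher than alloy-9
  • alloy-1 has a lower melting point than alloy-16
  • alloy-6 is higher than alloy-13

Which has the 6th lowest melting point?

alloy-5

Piecing the relations together gives one ordering: alloy-3 < alloy-12 < alloy-2 < alloy-9 < alloy-11 < alloy-5 < alloy-1 < alloy-16 < alloy-7 < alloy-17 < alloy-13 < alloy-6.
Counting 6 from the smallest end gives alloy-5.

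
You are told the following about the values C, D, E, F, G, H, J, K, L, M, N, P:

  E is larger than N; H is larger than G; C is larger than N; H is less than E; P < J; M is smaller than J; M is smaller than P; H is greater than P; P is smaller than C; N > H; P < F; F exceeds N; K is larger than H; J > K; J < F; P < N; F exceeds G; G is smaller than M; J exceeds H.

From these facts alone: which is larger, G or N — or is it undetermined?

N

G < M and M < P give G < P.
With P < H: G < M < P < H.
With H < N: G < M < P < H < N.
So N is larger.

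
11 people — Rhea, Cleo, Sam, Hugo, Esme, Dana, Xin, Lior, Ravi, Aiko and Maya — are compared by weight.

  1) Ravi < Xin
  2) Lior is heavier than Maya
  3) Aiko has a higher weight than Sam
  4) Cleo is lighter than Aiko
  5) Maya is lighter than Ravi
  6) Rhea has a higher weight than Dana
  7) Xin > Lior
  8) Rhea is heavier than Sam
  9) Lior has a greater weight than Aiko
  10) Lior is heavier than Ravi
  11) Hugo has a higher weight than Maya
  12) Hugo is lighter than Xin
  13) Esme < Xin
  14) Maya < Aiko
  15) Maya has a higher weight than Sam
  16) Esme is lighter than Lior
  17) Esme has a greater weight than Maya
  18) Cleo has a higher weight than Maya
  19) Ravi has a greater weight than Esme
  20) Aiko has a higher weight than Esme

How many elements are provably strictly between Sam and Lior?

5

Chaining upward from Sam reaches: Maya, Cleo, Hugo, Esme, Rhea, Aiko, Ravi, Xin.
Chaining downward from Lior reaches: Maya, Cleo, Esme, Aiko, Ravi.
Strictly between Sam and Lior are those in both lists: Maya, Cleo, Esme, Aiko, Ravi — 5 elements.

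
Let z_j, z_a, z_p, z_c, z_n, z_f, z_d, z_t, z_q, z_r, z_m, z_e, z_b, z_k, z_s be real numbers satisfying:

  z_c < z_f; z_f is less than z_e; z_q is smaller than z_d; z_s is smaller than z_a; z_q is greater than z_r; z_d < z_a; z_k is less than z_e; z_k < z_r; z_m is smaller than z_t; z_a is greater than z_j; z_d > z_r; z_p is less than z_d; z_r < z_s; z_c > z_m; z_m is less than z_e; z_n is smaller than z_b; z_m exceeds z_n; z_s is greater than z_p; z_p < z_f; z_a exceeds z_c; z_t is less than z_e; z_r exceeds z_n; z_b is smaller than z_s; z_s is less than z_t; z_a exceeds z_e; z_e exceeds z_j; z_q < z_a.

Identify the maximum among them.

Chaining downward from z_a: directly below it, z_q, z_s, z_d, z_c, z_j, z_e; then z_k, z_p, z_m, z_r, z_b, z_t, z_f; then z_n.
That covers every other element, and nothing is given above z_a, so z_a is the maximum.

z_a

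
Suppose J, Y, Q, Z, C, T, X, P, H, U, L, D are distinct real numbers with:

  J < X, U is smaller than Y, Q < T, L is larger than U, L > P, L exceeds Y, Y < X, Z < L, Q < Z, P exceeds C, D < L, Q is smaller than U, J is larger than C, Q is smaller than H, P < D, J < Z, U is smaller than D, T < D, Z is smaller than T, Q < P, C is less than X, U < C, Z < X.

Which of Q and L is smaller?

Q

Link the given pairs in sequence: Q < U; U < C; C < P; P < D; D < L.
Together: Q < U < C < P < D < L.
So Q < L; Q is the smaller of the two.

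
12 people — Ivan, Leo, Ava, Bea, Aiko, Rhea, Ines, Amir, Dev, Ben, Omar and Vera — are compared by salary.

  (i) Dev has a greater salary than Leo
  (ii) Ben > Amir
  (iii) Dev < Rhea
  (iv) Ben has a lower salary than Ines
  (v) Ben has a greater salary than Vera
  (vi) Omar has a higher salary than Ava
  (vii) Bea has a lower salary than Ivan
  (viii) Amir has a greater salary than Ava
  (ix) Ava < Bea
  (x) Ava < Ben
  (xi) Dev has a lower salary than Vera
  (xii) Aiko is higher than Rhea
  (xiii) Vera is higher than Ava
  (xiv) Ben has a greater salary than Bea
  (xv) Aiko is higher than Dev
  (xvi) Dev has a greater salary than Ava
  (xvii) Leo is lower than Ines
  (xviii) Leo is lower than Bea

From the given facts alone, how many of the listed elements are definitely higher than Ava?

10

Directly above Ava: Bea, Dev, Amir, Vera, Omar, Ben.
One step further: Rhea, Aiko, Ines, Ivan (10 so far).
No other element is forced above Ava by the given relations, so the count is 10.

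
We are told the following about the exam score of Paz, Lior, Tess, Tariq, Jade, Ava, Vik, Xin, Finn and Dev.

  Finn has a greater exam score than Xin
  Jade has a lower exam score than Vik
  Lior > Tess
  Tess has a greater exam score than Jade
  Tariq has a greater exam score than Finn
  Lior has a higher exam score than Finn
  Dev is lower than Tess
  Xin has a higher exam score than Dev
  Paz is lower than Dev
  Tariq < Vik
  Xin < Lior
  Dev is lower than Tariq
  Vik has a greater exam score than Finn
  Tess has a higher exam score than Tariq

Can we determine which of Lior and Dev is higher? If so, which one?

Lior

Following the relations from Dev: Dev < Xin < Finn < Tariq < Tess < Lior.
So Lior is higher.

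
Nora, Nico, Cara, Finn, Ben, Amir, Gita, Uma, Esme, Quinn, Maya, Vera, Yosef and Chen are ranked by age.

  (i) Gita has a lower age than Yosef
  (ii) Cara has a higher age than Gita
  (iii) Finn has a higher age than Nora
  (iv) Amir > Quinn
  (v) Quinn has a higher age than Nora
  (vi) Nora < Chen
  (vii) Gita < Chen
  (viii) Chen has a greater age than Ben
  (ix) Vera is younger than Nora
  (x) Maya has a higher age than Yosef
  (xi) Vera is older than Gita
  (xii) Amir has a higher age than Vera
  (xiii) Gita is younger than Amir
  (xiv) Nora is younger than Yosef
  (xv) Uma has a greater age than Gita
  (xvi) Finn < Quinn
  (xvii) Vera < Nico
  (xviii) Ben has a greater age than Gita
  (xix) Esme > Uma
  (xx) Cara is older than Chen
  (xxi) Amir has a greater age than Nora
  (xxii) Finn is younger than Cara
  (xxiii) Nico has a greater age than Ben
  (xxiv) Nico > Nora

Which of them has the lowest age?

Gita

Vera is not least since Gita < Vera; Nora is not least since Vera < Nora; Finn is not least since Nora < Finn; Quinn is not least since Finn < Quinn; Uma is not least since Gita < Uma; Amir is not least since Quinn < Amir; Yosef is not least since Gita < Yosef; Ben is not least since Gita < Ben; Esme is not least since Uma < Esme; Nico is not least since Nora < Nico; Chen is not least since Nora < Chen; Maya is not least since Yosef < Maya; Cara is not least since Finn < Cara.
Only Gita has nothing below it, so Gita is the lowest age.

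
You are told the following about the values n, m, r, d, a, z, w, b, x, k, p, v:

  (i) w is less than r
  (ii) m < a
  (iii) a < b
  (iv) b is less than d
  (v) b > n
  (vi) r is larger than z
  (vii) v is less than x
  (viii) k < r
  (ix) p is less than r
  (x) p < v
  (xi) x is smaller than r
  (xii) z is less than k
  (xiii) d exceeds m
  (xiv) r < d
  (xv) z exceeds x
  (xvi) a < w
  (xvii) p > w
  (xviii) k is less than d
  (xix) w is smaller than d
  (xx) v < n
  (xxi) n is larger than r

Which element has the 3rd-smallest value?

Piecing the relations together gives one ordering: m < a < w < p < v < x < z < k < r < n < b < d.
Counting 3 from the smallest end gives w.

w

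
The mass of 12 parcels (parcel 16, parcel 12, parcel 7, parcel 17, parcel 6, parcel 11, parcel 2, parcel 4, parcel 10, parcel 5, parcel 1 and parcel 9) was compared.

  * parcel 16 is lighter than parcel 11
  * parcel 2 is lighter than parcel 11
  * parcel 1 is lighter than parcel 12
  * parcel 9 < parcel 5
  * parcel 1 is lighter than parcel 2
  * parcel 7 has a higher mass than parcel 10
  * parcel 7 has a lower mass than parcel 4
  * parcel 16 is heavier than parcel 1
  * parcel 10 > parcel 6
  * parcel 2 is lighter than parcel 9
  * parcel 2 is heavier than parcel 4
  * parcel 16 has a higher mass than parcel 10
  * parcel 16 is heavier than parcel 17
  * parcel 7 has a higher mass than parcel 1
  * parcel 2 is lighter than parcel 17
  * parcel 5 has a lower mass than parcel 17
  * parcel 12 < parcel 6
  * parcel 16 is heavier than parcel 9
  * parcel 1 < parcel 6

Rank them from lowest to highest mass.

parcel 1 < parcel 12 < parcel 6 < parcel 10 < parcel 7 < parcel 4 < parcel 2 < parcel 9 < parcel 5 < parcel 17 < parcel 16 < parcel 11

Each adjacent pair is fixed by a given relation: parcel 1 < parcel 12; parcel 12 < parcel 6; parcel 6 < parcel 10; parcel 10 < parcel 7; parcel 7 < parcel 4; parcel 4 < parcel 2; parcel 2 < parcel 9; parcel 9 < parcel 5; parcel 5 < parcel 17; parcel 17 < parcel 16; parcel 16 < parcel 11. Chaining them end to end gives the full order.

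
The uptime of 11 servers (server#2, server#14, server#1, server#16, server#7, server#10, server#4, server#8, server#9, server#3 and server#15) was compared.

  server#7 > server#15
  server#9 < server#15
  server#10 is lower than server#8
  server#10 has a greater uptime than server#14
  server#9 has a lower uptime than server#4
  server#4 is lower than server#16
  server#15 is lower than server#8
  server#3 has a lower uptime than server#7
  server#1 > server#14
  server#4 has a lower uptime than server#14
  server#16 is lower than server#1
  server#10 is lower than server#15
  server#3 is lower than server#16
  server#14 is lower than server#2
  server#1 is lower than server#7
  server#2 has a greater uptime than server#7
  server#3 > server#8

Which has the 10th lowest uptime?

server#7

Piecing the relations together gives one ordering: server#9 < server#4 < server#14 < server#10 < server#15 < server#8 < server#3 < server#16 < server#1 < server#7 < server#2.
Counting 10 from the smallest end gives server#7.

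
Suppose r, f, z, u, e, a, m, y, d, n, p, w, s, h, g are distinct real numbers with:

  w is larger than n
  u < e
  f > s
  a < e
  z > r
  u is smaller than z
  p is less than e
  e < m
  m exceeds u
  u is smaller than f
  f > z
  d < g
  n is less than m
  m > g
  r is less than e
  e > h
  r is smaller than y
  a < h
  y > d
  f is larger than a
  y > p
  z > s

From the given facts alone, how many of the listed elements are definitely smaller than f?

From f the given relations immediately reach u, s, a, z.
From those, r — 5 in total.
No other element is forced below f by the given relations, so the count is 5.

5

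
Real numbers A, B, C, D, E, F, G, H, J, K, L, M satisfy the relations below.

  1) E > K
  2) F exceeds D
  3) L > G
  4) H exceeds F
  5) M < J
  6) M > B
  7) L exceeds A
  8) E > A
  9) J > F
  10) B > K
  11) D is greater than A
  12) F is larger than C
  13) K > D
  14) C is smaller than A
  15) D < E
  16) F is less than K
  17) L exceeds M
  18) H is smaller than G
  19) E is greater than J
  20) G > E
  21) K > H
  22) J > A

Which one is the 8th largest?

H

The consecutive relations fix a unique order: C < A < D < F < H < K < B < M < J < E < G < L.
Counting 8 from the largest end gives H.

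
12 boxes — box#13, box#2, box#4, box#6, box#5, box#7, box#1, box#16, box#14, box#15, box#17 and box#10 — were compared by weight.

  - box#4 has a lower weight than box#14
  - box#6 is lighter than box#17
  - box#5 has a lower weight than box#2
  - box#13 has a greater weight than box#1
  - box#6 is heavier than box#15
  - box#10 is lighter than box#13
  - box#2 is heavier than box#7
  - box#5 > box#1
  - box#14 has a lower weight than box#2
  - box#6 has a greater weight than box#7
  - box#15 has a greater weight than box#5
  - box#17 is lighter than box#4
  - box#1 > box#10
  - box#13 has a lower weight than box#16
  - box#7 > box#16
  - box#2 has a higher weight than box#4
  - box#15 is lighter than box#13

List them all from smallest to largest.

Each adjacent pair is fixed by a given relation: box#10 < box#1; box#1 < box#5; box#5 < box#15; box#15 < box#13; box#13 < box#16; box#16 < box#7; box#7 < box#6; box#6 < box#17; box#17 < box#4; box#4 < box#14; box#14 < box#2. Chaining them end to end gives the full order.

box#10 < box#1 < box#5 < box#15 < box#13 < box#16 < box#7 < box#6 < box#17 < box#4 < box#14 < box#2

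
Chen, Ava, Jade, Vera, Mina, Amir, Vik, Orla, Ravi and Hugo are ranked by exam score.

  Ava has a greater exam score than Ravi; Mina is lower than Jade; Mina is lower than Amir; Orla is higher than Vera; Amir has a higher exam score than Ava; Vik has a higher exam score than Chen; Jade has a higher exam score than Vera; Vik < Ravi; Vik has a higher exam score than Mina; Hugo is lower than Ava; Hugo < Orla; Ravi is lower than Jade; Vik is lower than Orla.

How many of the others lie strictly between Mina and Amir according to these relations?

The relations place Mina below Amir. An element lies strictly between them when it is forced above Mina and also forced below Amir.
Above Mina: {Vik, Ravi, Jade, Orla, Ava}. Below Amir: {Chen, Vik, Hugo, Ravi, Ava}.
Intersection: {Vik, Ravi, Ava} — 3.

3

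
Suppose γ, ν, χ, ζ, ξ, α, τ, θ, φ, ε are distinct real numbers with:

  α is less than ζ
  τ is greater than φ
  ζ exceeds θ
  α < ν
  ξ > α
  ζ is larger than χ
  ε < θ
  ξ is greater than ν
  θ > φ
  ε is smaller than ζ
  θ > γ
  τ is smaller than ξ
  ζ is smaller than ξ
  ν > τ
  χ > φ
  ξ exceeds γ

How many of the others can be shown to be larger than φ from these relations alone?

6

The elements the relations force above φ are χ, τ, ν, θ, ζ, ξ — no chain reaches any other.
That is 6.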